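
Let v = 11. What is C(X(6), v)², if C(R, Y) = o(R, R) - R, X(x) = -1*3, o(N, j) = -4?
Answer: 1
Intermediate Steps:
X(x) = -3
C(R, Y) = -4 - R
C(X(6), v)² = (-4 - 1*(-3))² = (-4 + 3)² = (-1)² = 1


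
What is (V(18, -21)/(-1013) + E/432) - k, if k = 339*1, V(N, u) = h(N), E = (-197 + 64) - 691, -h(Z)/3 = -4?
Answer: -18648965/54702 ≈ -340.92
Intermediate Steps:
h(Z) = 12 (h(Z) = -3*(-4) = 12)
E = -824 (E = -133 - 691 = -824)
V(N, u) = 12
k = 339
(V(18, -21)/(-1013) + E/432) - k = (12/(-1013) - 824/432) - 1*339 = (12*(-1/1013) - 824*1/432) - 339 = (-12/1013 - 103/54) - 339 = -104987/54702 - 339 = -18648965/54702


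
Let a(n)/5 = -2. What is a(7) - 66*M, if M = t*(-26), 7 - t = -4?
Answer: 18866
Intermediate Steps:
t = 11 (t = 7 - 1*(-4) = 7 + 4 = 11)
a(n) = -10 (a(n) = 5*(-2) = -10)
M = -286 (M = 11*(-26) = -286)
a(7) - 66*M = -10 - 66*(-286) = -10 + 18876 = 18866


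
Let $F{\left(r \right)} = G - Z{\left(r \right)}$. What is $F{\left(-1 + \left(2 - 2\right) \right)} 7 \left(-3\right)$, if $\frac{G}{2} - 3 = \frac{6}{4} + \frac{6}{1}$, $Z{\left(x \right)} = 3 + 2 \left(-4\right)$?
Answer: $-546$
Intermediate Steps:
$Z{\left(x \right)} = -5$ ($Z{\left(x \right)} = 3 - 8 = -5$)
$G = 21$ ($G = 6 + 2 \left(\frac{6}{4} + \frac{6}{1}\right) = 6 + 2 \left(6 \cdot \frac{1}{4} + 6 \cdot 1\right) = 6 + 2 \left(\frac{3}{2} + 6\right) = 6 + 2 \cdot \frac{15}{2} = 6 + 15 = 21$)
$F{\left(r \right)} = 26$ ($F{\left(r \right)} = 21 - -5 = 21 + 5 = 26$)
$F{\left(-1 + \left(2 - 2\right) \right)} 7 \left(-3\right) = 26 \cdot 7 \left(-3\right) = 182 \left(-3\right) = -546$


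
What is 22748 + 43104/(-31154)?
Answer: 354324044/15577 ≈ 22747.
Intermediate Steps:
22748 + 43104/(-31154) = 22748 + 43104*(-1/31154) = 22748 - 21552/15577 = 354324044/15577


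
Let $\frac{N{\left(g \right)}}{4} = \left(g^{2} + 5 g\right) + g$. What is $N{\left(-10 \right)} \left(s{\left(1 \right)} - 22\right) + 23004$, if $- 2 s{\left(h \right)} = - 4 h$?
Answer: $19804$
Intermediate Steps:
$s{\left(h \right)} = 2 h$ ($s{\left(h \right)} = - \frac{\left(-4\right) h}{2} = 2 h$)
$N{\left(g \right)} = 4 g^{2} + 24 g$ ($N{\left(g \right)} = 4 \left(\left(g^{2} + 5 g\right) + g\right) = 4 \left(g^{2} + 6 g\right) = 4 g^{2} + 24 g$)
$N{\left(-10 \right)} \left(s{\left(1 \right)} - 22\right) + 23004 = 4 \left(-10\right) \left(6 - 10\right) \left(2 \cdot 1 - 22\right) + 23004 = 4 \left(-10\right) \left(-4\right) \left(2 - 22\right) + 23004 = 160 \left(-20\right) + 23004 = -3200 + 23004 = 19804$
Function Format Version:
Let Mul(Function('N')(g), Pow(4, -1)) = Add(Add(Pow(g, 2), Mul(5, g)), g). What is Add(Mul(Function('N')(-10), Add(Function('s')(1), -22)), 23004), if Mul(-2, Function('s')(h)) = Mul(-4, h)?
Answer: 19804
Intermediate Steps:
Function('s')(h) = Mul(2, h) (Function('s')(h) = Mul(Rational(-1, 2), Mul(-4, h)) = Mul(2, h))
Function('N')(g) = Add(Mul(4, Pow(g, 2)), Mul(24, g)) (Function('N')(g) = Mul(4, Add(Add(Pow(g, 2), Mul(5, g)), g)) = Mul(4, Add(Pow(g, 2), Mul(6, g))) = Add(Mul(4, Pow(g, 2)), Mul(24, g)))
Add(Mul(Function('N')(-10), Add(Function('s')(1), -22)), 23004) = Add(Mul(Mul(4, -10, Add(6, -10)), Add(Mul(2, 1), -22)), 23004) = Add(Mul(Mul(4, -10, -4), Add(2, -22)), 23004) = Add(Mul(160, -20), 23004) = Add(-3200, 23004) = 19804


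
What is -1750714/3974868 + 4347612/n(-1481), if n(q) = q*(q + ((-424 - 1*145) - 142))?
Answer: 724859369993/806488792596 ≈ 0.89878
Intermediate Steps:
n(q) = q*(-711 + q) (n(q) = q*(q + ((-424 - 145) - 142)) = q*(q + (-569 - 142)) = q*(q - 711) = q*(-711 + q))
-1750714/3974868 + 4347612/n(-1481) = -1750714/3974868 + 4347612/((-1481*(-711 - 1481))) = -1750714*1/3974868 + 4347612/((-1481*(-2192))) = -875357/1987434 + 4347612/3246352 = -875357/1987434 + 4347612*(1/3246352) = -875357/1987434 + 1086903/811588 = 724859369993/806488792596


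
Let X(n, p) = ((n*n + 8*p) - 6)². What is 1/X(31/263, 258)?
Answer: 4784350561/20263739726682169 ≈ 2.3610e-7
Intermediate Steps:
X(n, p) = (-6 + n² + 8*p)² (X(n, p) = ((n² + 8*p) - 6)² = (-6 + n² + 8*p)²)
1/X(31/263, 258) = 1/((-6 + (31/263)² + 8*258)²) = 1/((-6 + (31*(1/263))² + 2064)²) = 1/((-6 + (31/263)² + 2064)²) = 1/((-6 + 961/69169 + 2064)²) = 1/((142350763/69169)²) = 1/(20263739726682169/4784350561) = 4784350561/20263739726682169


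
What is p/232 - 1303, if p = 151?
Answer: -302145/232 ≈ -1302.3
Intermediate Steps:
p/232 - 1303 = 151/232 - 1303 = -302145/232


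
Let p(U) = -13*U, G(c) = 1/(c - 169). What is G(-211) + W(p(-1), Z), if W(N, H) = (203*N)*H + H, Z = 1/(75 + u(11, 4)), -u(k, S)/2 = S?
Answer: 1003133/25460 ≈ 39.400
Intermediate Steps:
u(k, S) = -2*S
G(c) = 1/(-169 + c)
Z = 1/67 (Z = 1/(75 - 2*4) = 1/(75 - 8) = 1/67 ≈ 0.014925)
W(N, H) = H + 203*H*N (W(N, H) = 203*H*N + H = H + 203*H*N)
G(-211) + W(p(-1), Z) = 1/(-169 - 211) + (1 + 203*(-13*(-1)))/67 = 1/(-380) + (1 + 203*13)/67 = -1/380 + (1 + 2639)/67 = -1/380 + (1/67)*2640 = -1/380 + 2640/67 = 1003133/25460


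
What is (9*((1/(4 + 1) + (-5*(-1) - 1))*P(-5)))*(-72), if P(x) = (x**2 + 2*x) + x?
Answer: -27216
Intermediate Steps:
P(x) = x**2 + 3*x
(9*((1/(4 + 1) + (-5*(-1) - 1))*P(-5)))*(-72) = (9*((1/(4 + 1) + (-5*(-1) - 1))*(-5*(3 - 5))))*(-72) = (9*((1/5 + (5 - 1))*(-5*(-2))))*(-72) = (9*((1/5 + 4)*10))*(-72) = (9*((21/5)*10))*(-72) = (9*42)*(-72) = 378*(-72) = -27216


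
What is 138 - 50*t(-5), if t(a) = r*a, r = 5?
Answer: 1388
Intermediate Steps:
t(a) = 5*a
138 - 50*t(-5) = 138 - 250*(-5) = 138 - 50*(-25) = 138 + 1250 = 1388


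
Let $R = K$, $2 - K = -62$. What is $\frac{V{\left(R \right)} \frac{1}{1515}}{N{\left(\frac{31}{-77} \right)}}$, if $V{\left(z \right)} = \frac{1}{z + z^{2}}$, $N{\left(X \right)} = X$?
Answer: $- \frac{77}{195374400} \approx -3.9411 \cdot 10^{-7}$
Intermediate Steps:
$K = 64$ ($K = 2 - -62 = 2 + 62 = 64$)
$R = 64$
$\frac{V{\left(R \right)} \frac{1}{1515}}{N{\left(\frac{31}{-77} \right)}} = \frac{\frac{1}{64 \left(1 + 64\right)} \frac{1}{1515}}{31 \frac{1}{-77}} = \frac{\frac{1}{64 \cdot 65} \cdot \frac{1}{1515}}{31 \left(- \frac{1}{77}\right)} = \frac{\frac{1}{64} \cdot \frac{1}{65} \cdot \frac{1}{1515}}{- \frac{31}{77}} = \frac{1}{4160} \cdot \frac{1}{1515} \left(- \frac{77}{31}\right) = \frac{1}{6302400} \left(- \frac{77}{31}\right) = - \frac{77}{195374400}$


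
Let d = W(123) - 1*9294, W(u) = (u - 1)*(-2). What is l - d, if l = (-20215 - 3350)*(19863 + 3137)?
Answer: -541985462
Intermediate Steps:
W(u) = 2 - 2*u (W(u) = (-1 + u)*(-2) = 2 - 2*u)
l = -541995000 (l = -23565*23000 = -541995000)
d = -9538 (d = (2 - 2*123) - 1*9294 = (2 - 246) - 9294 = -244 - 9294 = -9538)
l - d = -541995000 - 1*(-9538) = -541995000 + 9538 = -541985462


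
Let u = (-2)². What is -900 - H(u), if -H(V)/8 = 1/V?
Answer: -898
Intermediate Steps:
u = 4
H(V) = -8/V
-900 - H(u) = -900 - (-8)/4 = -900 - 1*(-2) = -900 + 2 = -898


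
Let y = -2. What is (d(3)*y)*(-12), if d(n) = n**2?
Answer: 216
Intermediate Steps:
(d(3)*y)*(-12) = (3**2*(-2))*(-12) = (9*(-2))*(-12) = -18*(-12) = 216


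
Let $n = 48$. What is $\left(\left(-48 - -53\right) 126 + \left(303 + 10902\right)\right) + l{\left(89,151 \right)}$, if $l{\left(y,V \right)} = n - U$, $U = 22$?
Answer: $11861$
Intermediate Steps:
$l{\left(y,V \right)} = 26$ ($l{\left(y,V \right)} = 48 - 22 = 26$)
$\left(\left(-48 - -53\right) 126 + \left(303 + 10902\right)\right) + l{\left(89,151 \right)} = \left(\left(-48 - -53\right) 126 + \left(303 + 10902\right)\right) + 26 = \left(\left(-48 + 53\right) 126 + 11205\right) + 26 = \left(5 \cdot 126 + 11205\right) + 26 = \left(630 + 11205\right) + 26 = 11835 + 26 = 11861$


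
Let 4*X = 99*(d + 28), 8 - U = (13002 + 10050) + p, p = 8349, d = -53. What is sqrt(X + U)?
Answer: I*sqrt(128047)/2 ≈ 178.92*I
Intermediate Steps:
U = -31393 (U = 8 - ((13002 + 10050) + 8349) = 8 - (23052 + 8349) = 8 - 1*31401 = 8 - 31401 = -31393)
X = -2475/4 (X = (99*(-53 + 28))/4 = (99*(-25))/4 = (1/4)*(-2475) = -2475/4 ≈ -618.75)
sqrt(X + U) = sqrt(-2475/4 - 31393) = sqrt(-128047/4) = I*sqrt(128047)/2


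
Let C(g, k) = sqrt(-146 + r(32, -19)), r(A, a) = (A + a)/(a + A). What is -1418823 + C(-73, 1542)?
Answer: -1418823 + I*sqrt(145) ≈ -1.4188e+6 + 12.042*I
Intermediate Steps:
r(A, a) = 1 (r(A, a) = (A + a)/(A + a) = 1)
C(g, k) = I*sqrt(145) (C(g, k) = sqrt(-146 + 1) = sqrt(-145) = I*sqrt(145))
-1418823 + C(-73, 1542) = -1418823 + I*sqrt(145)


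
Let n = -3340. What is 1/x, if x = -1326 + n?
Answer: -1/4666 ≈ -0.00021432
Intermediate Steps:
x = -4666 (x = -1326 - 3340 = -4666)
1/x = 1/(-4666) = -1/4666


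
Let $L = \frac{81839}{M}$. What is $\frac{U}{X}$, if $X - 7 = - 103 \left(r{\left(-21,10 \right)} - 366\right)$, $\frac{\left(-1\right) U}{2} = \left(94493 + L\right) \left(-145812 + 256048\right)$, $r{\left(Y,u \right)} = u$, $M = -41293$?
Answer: $- \frac{2730925498768}{4807685} \approx -5.6803 \cdot 10^{5}$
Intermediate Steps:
$L = - \frac{81839}{41293}$ ($L = \frac{81839}{-41293} = 81839 \left(- \frac{1}{41293}\right) = - \frac{81839}{41293} \approx -1.9819$)
$U = - \frac{122891647444560}{5899}$ ($U = - 2 \left(94493 - \frac{81839}{41293}\right) \left(-145812 + 256048\right) = - 2 \cdot \frac{3901817610}{41293} \cdot 110236 = \left(-2\right) \frac{61445823722280}{5899} = - \frac{122891647444560}{5899} \approx -2.0833 \cdot 10^{10}$)
$X = 36675$ ($X = 7 - 103 \left(10 - 366\right) = 7 - -36668 = 7 + 36668 = 36675$)
$\frac{U}{X} = - \frac{122891647444560}{5899 \cdot 36675} = \left(- \frac{122891647444560}{5899}\right) \frac{1}{36675} = - \frac{2730925498768}{4807685}$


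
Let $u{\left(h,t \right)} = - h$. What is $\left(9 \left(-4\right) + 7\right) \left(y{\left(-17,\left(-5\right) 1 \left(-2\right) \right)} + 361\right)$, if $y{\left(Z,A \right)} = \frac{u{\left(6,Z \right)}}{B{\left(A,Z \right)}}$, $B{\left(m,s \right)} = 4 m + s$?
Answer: $- \frac{240613}{23} \approx -10461.0$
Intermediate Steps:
$B{\left(m,s \right)} = s + 4 m$
$y{\left(Z,A \right)} = - \frac{6}{Z + 4 A}$ ($y{\left(Z,A \right)} = \frac{\left(-1\right) 6}{Z + 4 A} = - \frac{6}{Z + 4 A}$)
$\left(9 \left(-4\right) + 7\right) \left(y{\left(-17,\left(-5\right) 1 \left(-2\right) \right)} + 361\right) = \left(9 \left(-4\right) + 7\right) \left(- \frac{6}{-17 + 4 \left(-5\right) 1 \left(-2\right)} + 361\right) = \left(-36 + 7\right) \left(- \frac{6}{-17 + 4 \left(\left(-5\right) \left(-2\right)\right)} + 361\right) = - 29 \left(- \frac{6}{-17 + 4 \cdot 10} + 361\right) = - 29 \left(- \frac{6}{-17 + 40} + 361\right) = - 29 \left(- \frac{6}{23} + 361\right) = \left(-29\right) \frac{8297}{23} = - \frac{240613}{23}$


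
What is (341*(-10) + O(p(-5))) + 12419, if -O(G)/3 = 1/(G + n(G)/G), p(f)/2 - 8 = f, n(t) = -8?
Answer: 126117/14 ≈ 9008.4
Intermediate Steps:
p(f) = 16 + 2*f
O(G) = -3/(G - 8/G)
(341*(-10) + O(p(-5))) + 12419 = (341*(-10) - 3*(16 + 2*(-5))/(-8 + (16 + 2*(-5))²)) + 12419 = (-3410 - 3*(16 - 10)/(-8 + (16 - 10)²)) + 12419 = (-3410 - 3*6/(-8 + 6²)) + 12419 = (-3410 - 3*6/(-8 + 36)) + 12419 = (-3410 - 3*6/28) + 12419 = (-3410 - 3*6*1/28) + 12419 = (-3410 - 9/14) + 12419 = -47749/14 + 12419 = 126117/14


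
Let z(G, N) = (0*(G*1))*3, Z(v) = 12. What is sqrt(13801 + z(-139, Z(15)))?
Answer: sqrt(13801) ≈ 117.48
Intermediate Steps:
z(G, N) = 0 (z(G, N) = (0*G)*3 = 0*3 = 0)
sqrt(13801 + z(-139, Z(15))) = sqrt(13801 + 0) = sqrt(13801)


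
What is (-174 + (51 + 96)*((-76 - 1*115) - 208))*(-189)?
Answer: 11118303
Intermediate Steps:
(-174 + (51 + 96)*((-76 - 1*115) - 208))*(-189) = (-174 + 147*((-76 - 115) - 208))*(-189) = (-174 + 147*(-191 - 208))*(-189) = (-174 + 147*(-399))*(-189) = (-174 - 58653)*(-189) = -58827*(-189) = 11118303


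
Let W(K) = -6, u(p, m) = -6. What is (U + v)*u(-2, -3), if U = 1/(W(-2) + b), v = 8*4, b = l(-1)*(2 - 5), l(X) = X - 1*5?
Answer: -385/2 ≈ -192.50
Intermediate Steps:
l(X) = -5 + X (l(X) = X - 5 = -5 + X)
b = 18 (b = (-5 - 1)*(2 - 5) = -6*(-3) = 18)
v = 32
U = 1/12 (U = 1/(-6 + 18) = 1/12 ≈ 0.083333)
(U + v)*u(-2, -3) = (1/12 + 32)*(-6) = (385/12)*(-6) = -385/2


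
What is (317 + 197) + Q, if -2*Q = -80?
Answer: 554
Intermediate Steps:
Q = 40 (Q = -1/2*(-80) = 40)
(317 + 197) + Q = (317 + 197) + 40 = 514 + 40 = 554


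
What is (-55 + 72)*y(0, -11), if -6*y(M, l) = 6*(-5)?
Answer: 85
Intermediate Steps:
y(M, l) = 5 (y(M, l) = -(-5) = -1/6*(-30) = 5)
(-55 + 72)*y(0, -11) = (-55 + 72)*5 = 17*5 = 85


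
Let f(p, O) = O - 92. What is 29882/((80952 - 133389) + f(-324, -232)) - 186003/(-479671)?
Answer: -4519824539/25307921631 ≈ -0.17859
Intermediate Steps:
f(p, O) = -92 + O
29882/((80952 - 133389) + f(-324, -232)) - 186003/(-479671) = 29882/((80952 - 133389) + (-92 - 232)) - 186003/(-479671) = 29882/(-52437 - 324) - 186003*(-1/479671) = 29882/(-52761) + 186003/479671 = 29882*(-1/52761) + 186003/479671 = -29882/52761 + 186003/479671 = -4519824539/25307921631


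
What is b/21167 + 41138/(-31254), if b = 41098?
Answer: 206854423/330776709 ≈ 0.62536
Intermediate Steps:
b/21167 + 41138/(-31254) = 41098/21167 + 41138/(-31254) = 41098*(1/21167) + 41138*(-1/31254) = 41098/21167 - 20569/15627 = 206854423/330776709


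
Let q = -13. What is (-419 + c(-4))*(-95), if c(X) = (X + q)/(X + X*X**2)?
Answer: 159125/4 ≈ 39781.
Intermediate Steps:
c(X) = (-13 + X)/(X + X**3) (c(X) = (X - 13)/(X + X*X**2) = (-13 + X)/(X + X**3))
(-419 + c(-4))*(-95) = (-419 + (-13 - 4)/(-4 + (-4)**3))*(-95) = (-419 - 17/(-4 - 64))*(-95) = (-419 - 17/(-68))*(-95) = (-419 - 1/68*(-17))*(-95) = (-419 + 1/4)*(-95) = -1675/4*(-95) = 159125/4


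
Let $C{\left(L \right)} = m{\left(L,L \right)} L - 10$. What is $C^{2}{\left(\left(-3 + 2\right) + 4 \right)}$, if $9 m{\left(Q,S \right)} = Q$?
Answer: $81$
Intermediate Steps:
$m{\left(Q,S \right)} = \frac{Q}{9}$
$C{\left(L \right)} = -10 + \frac{L^{2}}{9}$ ($C{\left(L \right)} = \frac{L}{9} L - 10 = \frac{L^{2}}{9} - 10 = -10 + \frac{L^{2}}{9}$)
$C^{2}{\left(\left(-3 + 2\right) + 4 \right)} = \left(-10 + \frac{\left(\left(-3 + 2\right) + 4\right)^{2}}{9}\right)^{2} = \left(-10 + \frac{\left(-1 + 4\right)^{2}}{9}\right)^{2} = \left(-10 + \frac{3^{2}}{9}\right)^{2} = \left(-10 + \frac{1}{9} \cdot 9\right)^{2} = \left(-10 + 1\right)^{2} = \left(-9\right)^{2} = 81$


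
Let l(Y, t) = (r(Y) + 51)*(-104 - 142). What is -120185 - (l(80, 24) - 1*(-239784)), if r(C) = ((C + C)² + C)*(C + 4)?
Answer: 530304097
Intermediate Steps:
r(C) = (4 + C)*(C + 4*C²) (r(C) = ((2*C)² + C)*(4 + C) = (4*C² + C)*(4 + C) = (C + 4*C²)*(4 + C) = (4 + C)*(C + 4*C²))
l(Y, t) = -12546 - 246*Y*(4 + 4*Y² + 17*Y) (l(Y, t) = (Y*(4 + 4*Y² + 17*Y) + 51)*(-104 - 142) = (51 + Y*(4 + 4*Y² + 17*Y))*(-246) = -12546 - 246*Y*(4 + 4*Y² + 17*Y))
-120185 - (l(80, 24) - 1*(-239784)) = -120185 - ((-12546 - 246*80*(4 + 4*80² + 17*80)) - 1*(-239784)) = -120185 - ((-12546 - 246*80*(4 + 4*6400 + 1360)) + 239784) = -120185 - ((-12546 - 246*80*(4 + 25600 + 1360)) + 239784) = -120185 - ((-12546 - 246*80*26964) + 239784) = -120185 - ((-12546 - 530651520) + 239784) = -120185 - (-530664066 + 239784) = -120185 - 1*(-530424282) = -120185 + 530424282 = 530304097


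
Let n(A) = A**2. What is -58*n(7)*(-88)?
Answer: 250096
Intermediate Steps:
-58*n(7)*(-88) = -58*7**2*(-88) = -58*49*(-88) = -2842*(-88) = 250096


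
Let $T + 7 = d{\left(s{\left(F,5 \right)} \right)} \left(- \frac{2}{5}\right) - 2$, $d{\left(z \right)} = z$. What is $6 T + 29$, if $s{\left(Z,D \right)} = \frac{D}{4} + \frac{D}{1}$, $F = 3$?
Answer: $-40$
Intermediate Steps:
$s{\left(Z,D \right)} = \frac{5 D}{4}$ ($s{\left(Z,D \right)} = D \frac{1}{4} + D 1 = \frac{D}{4} + D = \frac{5 D}{4}$)
$T = - \frac{23}{2}$ ($T = -7 + \left(\frac{5}{4} \cdot 5 \left(- \frac{2}{5}\right) - 2\right) = -7 + \left(\frac{25 \left(\left(-2\right) \frac{1}{5}\right)}{4} - 2\right) = -7 + \left(\frac{25}{4} \left(- \frac{2}{5}\right) - 2\right) = -7 - \frac{9}{2} = - \frac{23}{2} \approx -11.5$)
$6 T + 29 = 6 \left(- \frac{23}{2}\right) + 29 = -69 + 29 = -40$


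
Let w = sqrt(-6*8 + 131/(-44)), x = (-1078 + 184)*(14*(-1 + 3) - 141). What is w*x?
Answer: 50511*I*sqrt(24673)/11 ≈ 7.2128e+5*I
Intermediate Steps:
x = 101022 (x = -894*(14*2 - 141) = -894*(28 - 141) = -894*(-113) = 101022)
w = I*sqrt(24673)/22 (w = sqrt(-48 + 131*(-1/44)) = sqrt(-48 - 131/44) = sqrt(-2243/44) = I*sqrt(24673)/22 ≈ 7.1398*I)
w*x = (I*sqrt(24673)/22)*101022 = 50511*I*sqrt(24673)/11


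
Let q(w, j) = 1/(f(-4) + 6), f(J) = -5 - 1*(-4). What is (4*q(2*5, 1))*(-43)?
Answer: -172/5 ≈ -34.400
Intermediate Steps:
f(J) = -1 (f(J) = -5 + 4 = -1)
q(w, j) = ⅕ (q(w, j) = 1/(-1 + 6) = 1/5 = ⅕)
(4*q(2*5, 1))*(-43) = (4*(⅕))*(-43) = (⅘)*(-43) = -172/5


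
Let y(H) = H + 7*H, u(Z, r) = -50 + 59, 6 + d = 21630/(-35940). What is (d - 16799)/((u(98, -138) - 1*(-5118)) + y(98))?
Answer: -20133111/7081378 ≈ -2.8431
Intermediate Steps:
d = -7909/1198 (d = -6 + 21630/(-35940) = -6 + 21630*(-1/35940) = -6 - 721/1198 = -7909/1198 ≈ -6.6018)
u(Z, r) = 9
y(H) = 8*H
(d - 16799)/((u(98, -138) - 1*(-5118)) + y(98)) = (-7909/1198 - 16799)/((9 - 1*(-5118)) + 8*98) = -20133111/(1198*((9 + 5118) + 784)) = -20133111/(1198*(5127 + 784)) = -20133111/1198/5911 = -20133111/1198*1/5911 = -20133111/7081378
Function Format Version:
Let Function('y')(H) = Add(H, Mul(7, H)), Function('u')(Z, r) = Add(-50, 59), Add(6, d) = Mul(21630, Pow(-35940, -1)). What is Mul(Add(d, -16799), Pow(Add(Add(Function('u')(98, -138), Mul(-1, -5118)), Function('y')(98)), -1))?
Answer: Rational(-20133111, 7081378) ≈ -2.8431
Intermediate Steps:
d = Rational(-7909, 1198) (d = Add(-6, Mul(21630, Pow(-35940, -1))) = Add(-6, Mul(21630, Rational(-1, 35940))) = Add(-6, Rational(-721, 1198)) = Rational(-7909, 1198) ≈ -6.6018)
Function('u')(Z, r) = 9
Function('y')(H) = Mul(8, H)
Mul(Add(d, -16799), Pow(Add(Add(Function('u')(98, -138), Mul(-1, -5118)), Function('y')(98)), -1)) = Mul(Add(Rational(-7909, 1198), -16799), Pow(Add(Add(9, Mul(-1, -5118)), Mul(8, 98)), -1)) = Mul(Rational(-20133111, 1198), Pow(Add(Add(9, 5118), 784), -1)) = Mul(Rational(-20133111, 1198), Pow(Add(5127, 784), -1)) = Mul(Rational(-20133111, 1198), Pow(5911, -1)) = Mul(Rational(-20133111, 1198), Rational(1, 5911)) = Rational(-20133111, 7081378)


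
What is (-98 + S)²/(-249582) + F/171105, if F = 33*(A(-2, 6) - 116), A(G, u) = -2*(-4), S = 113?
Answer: -9373827/431360890 ≈ -0.021731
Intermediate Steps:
A(G, u) = 8
F = -3564 (F = 33*(8 - 116) = 33*(-108) = -3564)
(-98 + S)²/(-249582) + F/171105 = (-98 + 113)²/(-249582) - 3564/171105 = 15²*(-1/249582) - 3564*1/171105 = 225*(-1/249582) - 108/5185 = -75/83194 - 108/5185 = -9373827/431360890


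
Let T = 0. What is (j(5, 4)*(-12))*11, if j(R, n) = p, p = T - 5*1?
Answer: 660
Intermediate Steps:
p = -5 (p = 0 - 5*1 = 0 - 5 = -5)
j(R, n) = -5
(j(5, 4)*(-12))*11 = -5*(-12)*11 = 60*11 = 660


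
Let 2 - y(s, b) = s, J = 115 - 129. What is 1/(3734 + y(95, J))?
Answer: 1/3641 ≈ 0.00027465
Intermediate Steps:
J = -14
y(s, b) = 2 - s
1/(3734 + y(95, J)) = 1/(3734 + (2 - 1*95)) = 1/(3734 + (2 - 95)) = 1/(3734 - 93) = 1/3641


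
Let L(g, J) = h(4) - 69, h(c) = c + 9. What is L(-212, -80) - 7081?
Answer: -7137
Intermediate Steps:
h(c) = 9 + c
L(g, J) = -56 (L(g, J) = (9 + 4) - 69 = 13 - 69 = -56)
L(-212, -80) - 7081 = -56 - 7081 = -7137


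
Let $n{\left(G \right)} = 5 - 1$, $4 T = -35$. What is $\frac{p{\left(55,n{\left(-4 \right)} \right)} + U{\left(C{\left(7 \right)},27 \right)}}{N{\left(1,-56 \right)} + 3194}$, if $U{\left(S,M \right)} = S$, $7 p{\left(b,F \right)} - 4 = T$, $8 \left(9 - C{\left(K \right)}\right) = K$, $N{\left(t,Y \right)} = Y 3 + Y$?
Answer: $\frac{139}{55440} \approx 0.0025072$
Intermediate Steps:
$N{\left(t,Y \right)} = 4 Y$ ($N{\left(t,Y \right)} = 3 Y + Y = 4 Y$)
$T = - \frac{35}{4}$ ($T = \frac{1}{4} \left(-35\right) = - \frac{35}{4} \approx -8.75$)
$C{\left(K \right)} = 9 - \frac{K}{8}$
$n{\left(G \right)} = 4$
$p{\left(b,F \right)} = - \frac{19}{28}$ ($p{\left(b,F \right)} = \frac{4}{7} + \frac{1}{7} \left(- \frac{35}{4}\right) = \frac{4}{7} - \frac{5}{4} = - \frac{19}{28}$)
$\frac{p{\left(55,n{\left(-4 \right)} \right)} + U{\left(C{\left(7 \right)},27 \right)}}{N{\left(1,-56 \right)} + 3194} = \frac{- \frac{19}{28} + \left(9 - \frac{7}{8}\right)}{4 \left(-56\right) + 3194} = \frac{- \frac{19}{28} + \left(9 - \frac{7}{8}\right)}{-224 + 3194} = \frac{- \frac{19}{28} + \frac{65}{8}}{2970} = \frac{417}{56} \cdot \frac{1}{2970} = \frac{139}{55440}$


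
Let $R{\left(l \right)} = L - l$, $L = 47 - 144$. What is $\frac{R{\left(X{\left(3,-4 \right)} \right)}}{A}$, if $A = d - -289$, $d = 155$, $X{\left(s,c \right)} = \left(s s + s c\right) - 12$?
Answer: $- \frac{41}{222} \approx -0.18468$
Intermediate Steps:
$X{\left(s,c \right)} = -12 + s^{2} + c s$ ($X{\left(s,c \right)} = \left(s^{2} + c s\right) - 12 = -12 + s^{2} + c s$)
$L = -97$
$R{\left(l \right)} = -97 - l$
$A = 444$ ($A = 155 - -289 = 155 + 289 = 444$)
$\frac{R{\left(X{\left(3,-4 \right)} \right)}}{A} = \frac{-97 - \left(-12 + 3^{2} - 12\right)}{444} = \left(-97 - \left(-12 + 9 - 12\right)\right) \frac{1}{444} = \left(-97 - -15\right) \frac{1}{444} = \left(-97 + 15\right) \frac{1}{444} = \left(-82\right) \frac{1}{444} = - \frac{41}{222}$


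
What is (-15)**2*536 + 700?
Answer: 121300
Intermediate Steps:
(-15)**2*536 + 700 = 225*536 + 700 = 120600 + 700 = 121300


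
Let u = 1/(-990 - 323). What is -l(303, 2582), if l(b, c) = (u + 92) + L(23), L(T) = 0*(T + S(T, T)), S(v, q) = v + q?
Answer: -120795/1313 ≈ -91.999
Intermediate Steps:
S(v, q) = q + v
L(T) = 0 (L(T) = 0*(T + (T + T)) = 0*(T + 2*T) = 0*(3*T) = 0)
u = -1/1313 (u = 1/(-1313) = -1/1313 ≈ -0.00076161)
l(b, c) = 120795/1313 (l(b, c) = (-1/1313 + 92) + 0 = 120795/1313 + 0 = 120795/1313)
-l(303, 2582) = -1*120795/1313 = -120795/1313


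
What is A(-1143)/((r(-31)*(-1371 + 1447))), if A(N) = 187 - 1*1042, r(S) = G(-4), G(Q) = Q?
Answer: 45/16 ≈ 2.8125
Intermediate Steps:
r(S) = -4
A(N) = -855 (A(N) = 187 - 1042 = -855)
A(-1143)/((r(-31)*(-1371 + 1447))) = -855*(-1/(4*(-1371 + 1447))) = -855/((-4*76)) = -855/(-304) = -855*(-1/304) = 45/16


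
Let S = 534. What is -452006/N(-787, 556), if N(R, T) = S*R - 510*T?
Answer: 226003/351909 ≈ 0.64222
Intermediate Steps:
N(R, T) = -510*T + 534*R (N(R, T) = 534*R - 510*T = -510*T + 534*R)
-452006/N(-787, 556) = -452006/(-510*556 + 534*(-787)) = -452006/(-283560 - 420258) = -452006/(-703818) = -452006*(-1/703818) = 226003/351909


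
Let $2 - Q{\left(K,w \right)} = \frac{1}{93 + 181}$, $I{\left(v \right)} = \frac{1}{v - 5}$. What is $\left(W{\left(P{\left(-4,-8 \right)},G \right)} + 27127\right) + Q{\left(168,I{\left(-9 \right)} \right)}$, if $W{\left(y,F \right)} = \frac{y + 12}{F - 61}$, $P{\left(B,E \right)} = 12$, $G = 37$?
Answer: $\frac{7433071}{274} \approx 27128.0$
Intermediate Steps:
$I{\left(v \right)} = \frac{1}{-5 + v}$
$W{\left(y,F \right)} = \frac{12 + y}{-61 + F}$
$Q{\left(K,w \right)} = \frac{547}{274}$ ($Q{\left(K,w \right)} = 2 - \frac{1}{93 + 181} = 2 - \frac{1}{274} = \frac{547}{274}$)
$\left(W{\left(P{\left(-4,-8 \right)},G \right)} + 27127\right) + Q{\left(168,I{\left(-9 \right)} \right)} = \left(\frac{12 + 12}{-61 + 37} + 27127\right) + \frac{547}{274} = \left(\frac{1}{-24} \cdot 24 + 27127\right) + \frac{547}{274} = \left(\left(- \frac{1}{24}\right) 24 + 27127\right) + \frac{547}{274} = \left(-1 + 27127\right) + \frac{547}{274} = 27126 + \frac{547}{274} = \frac{7433071}{274}$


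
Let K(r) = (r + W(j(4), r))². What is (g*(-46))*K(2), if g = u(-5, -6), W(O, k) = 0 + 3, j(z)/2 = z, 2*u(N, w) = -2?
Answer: 1150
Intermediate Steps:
u(N, w) = -1 (u(N, w) = (½)*(-2) = -1)
j(z) = 2*z
W(O, k) = 3
g = -1
K(r) = (3 + r)² (K(r) = (r + 3)² = (3 + r)²)
(g*(-46))*K(2) = (-1*(-46))*(3 + 2)² = 46*5² = 46*25 = 1150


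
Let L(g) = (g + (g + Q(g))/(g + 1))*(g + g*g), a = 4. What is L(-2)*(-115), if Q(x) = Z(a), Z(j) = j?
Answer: 920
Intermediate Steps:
Q(x) = 4
L(g) = (g + g**2)*(g + (4 + g)/(1 + g)) (L(g) = (g + (g + 4)/(g + 1))*(g + g*g) = (g + (4 + g)/(1 + g))*(g + g**2) = (g + g**2)*(g + (4 + g)/(1 + g)))
L(-2)*(-115) = -2*(4 + (-2)**2 + 2*(-2))*(-115) = -2*(4 + 4 - 4)*(-115) = -2*4*(-115) = -8*(-115) = 920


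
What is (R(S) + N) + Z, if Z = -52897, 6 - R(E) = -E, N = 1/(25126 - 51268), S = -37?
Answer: -1383643777/26142 ≈ -52928.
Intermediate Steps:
N = -1/26142 (N = 1/(-26142) = -1/26142 ≈ -3.8253e-5)
R(E) = 6 + E (R(E) = 6 - (-1)*E = 6 + E)
(R(S) + N) + Z = ((6 - 37) - 1/26142) - 52897 = (-31 - 1/26142) - 52897 = -810403/26142 - 52897 = -1383643777/26142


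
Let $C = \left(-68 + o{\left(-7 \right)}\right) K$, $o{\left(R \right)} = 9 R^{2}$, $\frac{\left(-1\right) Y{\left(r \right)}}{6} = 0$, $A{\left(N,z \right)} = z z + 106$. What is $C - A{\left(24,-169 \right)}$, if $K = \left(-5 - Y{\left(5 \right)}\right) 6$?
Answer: $-39857$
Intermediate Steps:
$A{\left(N,z \right)} = 106 + z^{2}$ ($A{\left(N,z \right)} = z^{2} + 106 = 106 + z^{2}$)
$Y{\left(r \right)} = 0$ ($Y{\left(r \right)} = \left(-6\right) 0 = 0$)
$K = -30$ ($K = \left(-5 - 0\right) 6 = \left(-5 + 0\right) 6 = \left(-5\right) 6 = -30$)
$C = -11190$ ($C = \left(-68 + 9 \left(-7\right)^{2}\right) \left(-30\right) = \left(-68 + 9 \cdot 49\right) \left(-30\right) = \left(-68 + 441\right) \left(-30\right) = 373 \left(-30\right) = -11190$)
$C - A{\left(24,-169 \right)} = -11190 - \left(106 + \left(-169\right)^{2}\right) = -11190 - \left(106 + 28561\right) = -11190 - 28667 = -39857$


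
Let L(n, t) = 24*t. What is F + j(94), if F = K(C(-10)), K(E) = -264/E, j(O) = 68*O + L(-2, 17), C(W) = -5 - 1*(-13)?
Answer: 6767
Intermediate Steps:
C(W) = 8 (C(W) = -5 + 13 = 8)
j(O) = 408 + 68*O (j(O) = 68*O + 24*17 = 68*O + 408 = 408 + 68*O)
F = -33 (F = -264/8 = -264*⅛ = -33)
F + j(94) = -33 + (408 + 68*94) = -33 + (408 + 6392) = -33 + 6800 = 6767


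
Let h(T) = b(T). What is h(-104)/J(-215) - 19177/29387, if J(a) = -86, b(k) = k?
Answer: 703513/1263641 ≈ 0.55674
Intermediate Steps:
h(T) = T
h(-104)/J(-215) - 19177/29387 = -104/(-86) - 19177/29387 = -104*(-1/86) - 19177*1/29387 = 52/43 - 19177/29387 = 703513/1263641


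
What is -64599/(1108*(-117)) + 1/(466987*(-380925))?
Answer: 1276813755225821/2562284678931900 ≈ 0.49831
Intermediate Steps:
-64599/(1108*(-117)) + 1/(466987*(-380925)) = -64599/(-129636) + (1/466987)*(-1/380925) = -64599*(-1/129636) - 1/177887022975 = 21533/43212 - 1/177887022975 = 1276813755225821/2562284678931900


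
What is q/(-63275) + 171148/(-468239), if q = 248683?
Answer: -127272468937/29627822725 ≈ -4.2957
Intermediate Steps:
q/(-63275) + 171148/(-468239) = 248683/(-63275) + 171148/(-468239) = 248683*(-1/63275) + 171148*(-1/468239) = -248683/63275 - 171148/468239 = -127272468937/29627822725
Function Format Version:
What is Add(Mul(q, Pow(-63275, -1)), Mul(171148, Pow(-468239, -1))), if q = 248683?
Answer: Rational(-127272468937, 29627822725) ≈ -4.2957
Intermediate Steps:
Add(Mul(q, Pow(-63275, -1)), Mul(171148, Pow(-468239, -1))) = Add(Mul(248683, Pow(-63275, -1)), Mul(171148, Pow(-468239, -1))) = Add(Mul(248683, Rational(-1, 63275)), Mul(171148, Rational(-1, 468239))) = Add(Rational(-248683, 63275), Rational(-171148, 468239)) = Rational(-127272468937, 29627822725)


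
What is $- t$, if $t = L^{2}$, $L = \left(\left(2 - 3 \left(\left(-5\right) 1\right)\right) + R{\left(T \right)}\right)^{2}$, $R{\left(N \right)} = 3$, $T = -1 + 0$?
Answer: $-160000$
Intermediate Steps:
$T = -1$
$L = 400$ ($L = \left(\left(2 - 3 \left(\left(-5\right) 1\right)\right) + 3\right)^{2} = \left(\left(2 - -15\right) + 3\right)^{2} = \left(\left(2 + 15\right) + 3\right)^{2} = \left(17 + 3\right)^{2} = 20^{2} = 400$)
$t = 160000$ ($t = 400^{2} = 160000$)
$- t = \left(-1\right) 160000 = -160000$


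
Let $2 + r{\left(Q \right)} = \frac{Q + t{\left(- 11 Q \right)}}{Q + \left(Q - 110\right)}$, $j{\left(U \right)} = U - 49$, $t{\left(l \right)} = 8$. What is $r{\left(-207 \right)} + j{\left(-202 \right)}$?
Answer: $- \frac{132373}{524} \approx -252.62$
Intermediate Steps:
$j{\left(U \right)} = -49 + U$
$r{\left(Q \right)} = -2 + \frac{8 + Q}{-110 + 2 Q}$ ($r{\left(Q \right)} = -2 + \frac{Q + 8}{Q + \left(Q - 110\right)} = -2 + \frac{8 + Q}{Q + \left(-110 + Q\right)} = -2 + \frac{8 + Q}{-110 + 2 Q}$)
$r{\left(-207 \right)} + j{\left(-202 \right)} = \frac{3 \left(76 - -207\right)}{2 \left(-55 - 207\right)} - 251 = \frac{3 \left(76 + 207\right)}{2 \left(-262\right)} - 251 = \frac{3}{2} \left(- \frac{1}{262}\right) 283 - 251 = - \frac{849}{524} - 251 = - \frac{132373}{524}$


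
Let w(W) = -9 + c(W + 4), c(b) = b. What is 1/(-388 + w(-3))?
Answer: -1/396 ≈ -0.0025253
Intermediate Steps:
w(W) = -5 + W (w(W) = -9 + (W + 4) = -9 + (4 + W) = -5 + W)
1/(-388 + w(-3)) = 1/(-388 + (-5 - 3)) = 1/(-388 - 8) = 1/(-396) = -1/396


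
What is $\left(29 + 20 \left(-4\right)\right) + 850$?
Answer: $799$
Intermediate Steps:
$\left(29 + 20 \left(-4\right)\right) + 850 = \left(29 - 80\right) + 850 = -51 + 850 = 799$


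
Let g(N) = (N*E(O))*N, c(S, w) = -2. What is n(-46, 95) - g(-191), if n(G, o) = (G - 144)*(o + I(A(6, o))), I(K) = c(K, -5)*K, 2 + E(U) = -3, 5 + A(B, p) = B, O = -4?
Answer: 164735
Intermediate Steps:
A(B, p) = -5 + B
E(U) = -5 (E(U) = -2 - 3 = -5)
g(N) = -5*N² (g(N) = (N*(-5))*N = (-5*N)*N = -5*N²)
I(K) = -2*K
n(G, o) = (-144 + G)*(-2 + o) (n(G, o) = (G - 144)*(o - 2*(-5 + 6)) = (-144 + G)*(o - 2*1) = (-144 + G)*(o - 2) = (-144 + G)*(-2 + o))
n(-46, 95) - g(-191) = (288 - 144*95 - 2*(-46) - 46*95) - (-5)*(-191)² = (288 - 13680 + 92 - 4370) - (-5)*36481 = -17670 - 1*(-182405) = -17670 + 182405 = 164735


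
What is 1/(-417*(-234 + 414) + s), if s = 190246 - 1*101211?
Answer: 1/13975 ≈ 7.1556e-5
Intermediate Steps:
s = 89035 (s = 190246 - 101211 = 89035)
1/(-417*(-234 + 414) + s) = 1/(-417*(-234 + 414) + 89035) = 1/(-417*180 + 89035) = 1/(-75060 + 89035) = 1/13975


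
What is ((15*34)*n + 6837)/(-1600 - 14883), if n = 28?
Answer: -21117/16483 ≈ -1.2811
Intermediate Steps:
((15*34)*n + 6837)/(-1600 - 14883) = ((15*34)*28 + 6837)/(-1600 - 14883) = (510*28 + 6837)/(-16483) = (14280 + 6837)*(-1/16483) = 21117*(-1/16483) = -21117/16483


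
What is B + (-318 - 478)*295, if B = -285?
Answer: -235105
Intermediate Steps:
B + (-318 - 478)*295 = -285 + (-318 - 478)*295 = -285 - 796*295 = -285 - 234820 = -235105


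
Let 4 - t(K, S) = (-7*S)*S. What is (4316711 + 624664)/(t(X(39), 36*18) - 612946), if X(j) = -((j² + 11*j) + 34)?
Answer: 1647125/775462 ≈ 2.1241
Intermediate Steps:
X(j) = -34 - j² - 11*j (X(j) = -(34 + j² + 11*j) = -34 - j² - 11*j)
t(K, S) = 4 + 7*S² (t(K, S) = 4 - (-7*S)*S = 4 - (-7)*S² = 4 + 7*S²)
(4316711 + 624664)/(t(X(39), 36*18) - 612946) = (4316711 + 624664)/((4 + 7*(36*18)²) - 612946) = 4941375/((4 + 7*648²) - 612946) = 4941375/((4 + 7*419904) - 612946) = 4941375/((4 + 2939328) - 612946) = 4941375/(2939332 - 612946) = 4941375/2326386 = 4941375*(1/2326386) = 1647125/775462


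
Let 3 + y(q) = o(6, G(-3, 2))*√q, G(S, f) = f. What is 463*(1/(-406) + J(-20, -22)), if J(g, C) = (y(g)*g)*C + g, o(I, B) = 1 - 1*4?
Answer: -251890983/406 - 1222320*I*√5 ≈ -6.2042e+5 - 2.7332e+6*I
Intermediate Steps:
o(I, B) = -3 (o(I, B) = 1 - 4 = -3)
y(q) = -3 - 3*√q
J(g, C) = g + C*g*(-3 - 3*√g) (J(g, C) = ((-3 - 3*√g)*g)*C + g = (g*(-3 - 3*√g))*C + g = C*g*(-3 - 3*√g) + g = g + C*g*(-3 - 3*√g))
463*(1/(-406) + J(-20, -22)) = 463*(1/(-406) - 20*(1 - 3*(-22)*(1 + √(-20)))) = 463*(-1/406 - 20*(1 - 3*(-22)*(1 + 2*I*√5))) = 463*(-1/406 - 20*(1 + (66 + 132*I*√5))) = 463*(-1/406 - 20*(67 + 132*I*√5)) = 463*(-1/406 + (-1340 - 2640*I*√5)) = 463*(-544041/406 - 2640*I*√5) = -251890983/406 - 1222320*I*√5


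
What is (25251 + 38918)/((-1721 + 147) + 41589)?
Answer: 64169/40015 ≈ 1.6036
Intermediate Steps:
(25251 + 38918)/((-1721 + 147) + 41589) = 64169/(-1574 + 41589) = 64169/40015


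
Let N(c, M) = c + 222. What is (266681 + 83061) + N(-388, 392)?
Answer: 349576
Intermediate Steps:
N(c, M) = 222 + c
(266681 + 83061) + N(-388, 392) = (266681 + 83061) + (222 - 388) = 349742 - 166 = 349576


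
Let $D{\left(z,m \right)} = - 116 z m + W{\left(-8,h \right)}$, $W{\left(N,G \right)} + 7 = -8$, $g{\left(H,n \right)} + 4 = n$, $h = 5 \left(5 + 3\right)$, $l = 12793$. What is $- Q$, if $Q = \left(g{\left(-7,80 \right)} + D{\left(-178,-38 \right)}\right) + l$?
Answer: $771770$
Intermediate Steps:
$h = 40$ ($h = 5 \cdot 8 = 40$)
$g{\left(H,n \right)} = -4 + n$
$W{\left(N,G \right)} = -15$ ($W{\left(N,G \right)} = -7 - 8 = -15$)
$D{\left(z,m \right)} = -15 - 116 m z$ ($D{\left(z,m \right)} = - 116 z m - 15 = - 116 m z - 15 = -15 - 116 m z$)
$Q = -771770$ ($Q = \left(\left(-4 + 80\right) - \left(15 - -784624\right)\right) + 12793 = \left(76 - 784639\right) + 12793 = -784563 + 12793 = -771770$)
$- Q = \left(-1\right) \left(-771770\right) = 771770$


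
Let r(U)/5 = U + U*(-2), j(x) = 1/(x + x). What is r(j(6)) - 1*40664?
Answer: -487973/12 ≈ -40664.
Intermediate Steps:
j(x) = 1/(2*x)
r(U) = -5*U (r(U) = 5*(U + U*(-2)) = 5*(U - 2*U) = 5*(-U) = -5*U)
r(j(6)) - 1*40664 = -5/(2*6) - 1*40664 = -5/(2*6) - 40664 = -5*1/12 - 40664 = -5/12 - 40664 = -487973/12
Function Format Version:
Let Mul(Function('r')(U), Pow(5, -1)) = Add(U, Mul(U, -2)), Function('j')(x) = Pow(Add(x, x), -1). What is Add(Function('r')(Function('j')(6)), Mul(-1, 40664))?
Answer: Rational(-487973, 12) ≈ -40664.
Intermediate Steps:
Function('j')(x) = Mul(Rational(1, 2), Pow(x, -1)) (Function('j')(x) = Pow(Mul(2, x), -1) = Mul(Rational(1, 2), Pow(x, -1)))
Function('r')(U) = Mul(-5, U) (Function('r')(U) = Mul(5, Add(U, Mul(U, -2))) = Mul(5, Add(U, Mul(-2, U))) = Mul(5, Mul(-1, U)) = Mul(-5, U))
Add(Function('r')(Function('j')(6)), Mul(-1, 40664)) = Add(Mul(-5, Mul(Rational(1, 2), Pow(6, -1))), Mul(-1, 40664)) = Add(Mul(-5, Mul(Rational(1, 2), Rational(1, 6))), -40664) = Add(Mul(-5, Rational(1, 12)), -40664) = Add(Rational(-5, 12), -40664) = Rational(-487973, 12)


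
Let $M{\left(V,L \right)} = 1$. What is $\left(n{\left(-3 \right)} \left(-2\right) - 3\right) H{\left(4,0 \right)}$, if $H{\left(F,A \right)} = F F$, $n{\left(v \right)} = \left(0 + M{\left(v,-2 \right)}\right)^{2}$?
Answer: $-80$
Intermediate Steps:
$n{\left(v \right)} = 1$ ($n{\left(v \right)} = \left(0 + 1\right)^{2} = 1^{2} = 1$)
$H{\left(F,A \right)} = F^{2}$
$\left(n{\left(-3 \right)} \left(-2\right) - 3\right) H{\left(4,0 \right)} = \left(1 \left(-2\right) - 3\right) 4^{2} = \left(-2 - 3\right) 16 = \left(-5\right) 16 = -80$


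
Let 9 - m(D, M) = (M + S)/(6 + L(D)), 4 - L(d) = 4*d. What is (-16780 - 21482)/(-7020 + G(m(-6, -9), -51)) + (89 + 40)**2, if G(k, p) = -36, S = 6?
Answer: 2796599/168 ≈ 16646.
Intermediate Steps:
L(d) = 4 - 4*d
m(D, M) = 9 - (6 + M)/(10 - 4*D) (m(D, M) = 9 - (M + 6)/(6 + (4 - 4*D)) = 9 - (6 + M)/(10 - 4*D))
(-16780 - 21482)/(-7020 + G(m(-6, -9), -51)) + (89 + 40)**2 = (-16780 - 21482)/(-7020 - 36) + (89 + 40)**2 = -38262/(-7056) + 129**2 = -38262*(-1/7056) + 16641 = 911/168 + 16641 = 2796599/168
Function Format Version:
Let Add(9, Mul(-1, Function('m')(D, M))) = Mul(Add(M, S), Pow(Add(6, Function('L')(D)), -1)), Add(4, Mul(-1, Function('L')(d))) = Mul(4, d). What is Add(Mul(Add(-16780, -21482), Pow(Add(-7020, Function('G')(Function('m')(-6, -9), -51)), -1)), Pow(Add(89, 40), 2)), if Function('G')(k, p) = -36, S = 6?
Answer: Rational(2796599, 168) ≈ 16646.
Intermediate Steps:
Function('L')(d) = Add(4, Mul(-4, d)) (Function('L')(d) = Add(4, Mul(-1, Mul(4, d))) = Add(4, Mul(-4, d)))
Function('m')(D, M) = Add(9, Mul(-1, Pow(Add(10, Mul(-4, D)), -1), Add(6, M))) (Function('m')(D, M) = Add(9, Mul(-1, Mul(Add(M, 6), Pow(Add(6, Add(4, Mul(-4, D))), -1)))) = Add(9, Mul(-1, Mul(Add(6, M), Pow(Add(10, Mul(-4, D)), -1)))) = Add(9, Mul(-1, Mul(Pow(Add(10, Mul(-4, D)), -1), Add(6, M)))) = Add(9, Mul(-1, Pow(Add(10, Mul(-4, D)), -1), Add(6, M))))
Add(Mul(Add(-16780, -21482), Pow(Add(-7020, Function('G')(Function('m')(-6, -9), -51)), -1)), Pow(Add(89, 40), 2)) = Add(Mul(Add(-16780, -21482), Pow(Add(-7020, -36), -1)), Pow(Add(89, 40), 2)) = Add(Mul(-38262, Pow(-7056, -1)), Pow(129, 2)) = Add(Mul(-38262, Rational(-1, 7056)), 16641) = Add(Rational(911, 168), 16641) = Rational(2796599, 168)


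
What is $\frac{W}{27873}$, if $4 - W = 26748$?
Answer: $- \frac{26744}{27873} \approx -0.95949$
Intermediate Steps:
$W = -26744$ ($W = 4 - 26748 = -26744$)
$\frac{W}{27873} = - \frac{26744}{27873}$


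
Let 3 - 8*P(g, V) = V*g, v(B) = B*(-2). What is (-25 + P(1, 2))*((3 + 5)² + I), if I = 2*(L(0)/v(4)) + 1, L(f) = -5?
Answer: -52735/32 ≈ -1648.0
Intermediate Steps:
v(B) = -2*B
P(g, V) = 3/8 - V*g/8
I = 9/4 (I = 2*(-5/((-2*4))) + 1 = 2*(-5/(-8)) + 1 = 2*(-5*(-⅛)) + 1 = 2*(5/8) + 1 = 5/4 + 1 = 9/4 ≈ 2.2500)
(-25 + P(1, 2))*((3 + 5)² + I) = (-25 + (3/8 - ⅛*2*1))*((3 + 5)² + 9/4) = (-25 + (3/8 - ¼))*(8² + 9/4) = (-25 + ⅛)*(64 + 9/4) = -199/8*265/4 = -52735/32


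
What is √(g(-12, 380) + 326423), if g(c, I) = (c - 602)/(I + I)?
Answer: √11783841135/190 ≈ 571.33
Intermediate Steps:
g(c, I) = (-602 + c)/(2*I) (g(c, I) = (-602 + c)/((2*I)) = (-602 + c)*(1/(2*I)) = (-602 + c)/(2*I))
√(g(-12, 380) + 326423) = √((½)*(-602 - 12)/380 + 326423) = √((½)*(1/380)*(-614) + 326423) = √(-307/380 + 326423) = √(124040433/380) = √11783841135/190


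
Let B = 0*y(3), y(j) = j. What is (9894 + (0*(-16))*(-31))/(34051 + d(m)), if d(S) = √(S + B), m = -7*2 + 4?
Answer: 336900594/1159470611 - 9894*I*√10/1159470611 ≈ 0.29056 - 2.6984e-5*I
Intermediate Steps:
m = -10 (m = -14 + 4 = -10)
B = 0 (B = 0*3 = 0)
d(S) = √S (d(S) = √(S + 0) = √S)
(9894 + (0*(-16))*(-31))/(34051 + d(m)) = (9894 + (0*(-16))*(-31))/(34051 + √(-10)) = (9894 + 0*(-31))/(34051 + I*√10) = (9894 + 0)/(34051 + I*√10) = 9894/(34051 + I*√10)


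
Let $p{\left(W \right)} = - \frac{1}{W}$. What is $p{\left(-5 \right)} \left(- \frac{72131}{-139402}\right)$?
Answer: $\frac{72131}{697010} \approx 0.10349$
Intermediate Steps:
$p{\left(-5 \right)} \left(- \frac{72131}{-139402}\right) = - \frac{1}{-5} \left(- \frac{72131}{-139402}\right) = \left(-1\right) \left(- \frac{1}{5}\right) \left(\left(-72131\right) \left(- \frac{1}{139402}\right)\right) = \frac{1}{5} \cdot \frac{72131}{139402} = \frac{72131}{697010}$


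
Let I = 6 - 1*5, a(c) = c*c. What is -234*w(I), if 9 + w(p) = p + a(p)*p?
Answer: 1638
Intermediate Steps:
a(c) = c²
I = 1 (I = 6 - 5 = 1)
w(p) = -9 + p + p³ (w(p) = -9 + (p + p²*p) = -9 + (p + p³) = -9 + p + p³)
-234*w(I) = -234*(-9 + 1 + 1³) = -234*(-9 + 1 + 1) = -234*(-7) = 1638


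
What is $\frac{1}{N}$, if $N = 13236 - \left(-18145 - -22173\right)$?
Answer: $\frac{1}{9208} \approx 0.0001086$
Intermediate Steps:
$N = 9208$ ($N = 13236 - \left(-18145 + 22173\right) = 13236 - 4028 = 9208$)
$\frac{1}{N} = \frac{1}{9208}$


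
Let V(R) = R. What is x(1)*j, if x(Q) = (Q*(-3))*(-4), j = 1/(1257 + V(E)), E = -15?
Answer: 2/207 ≈ 0.0096618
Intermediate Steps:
j = 1/1242 (j = 1/(1257 - 15) = 1/1242 ≈ 0.00080515)
x(Q) = 12*Q (x(Q) = -3*Q*(-4) = 12*Q)
x(1)*j = (12*1)*(1/1242) = 12*(1/1242) = 2/207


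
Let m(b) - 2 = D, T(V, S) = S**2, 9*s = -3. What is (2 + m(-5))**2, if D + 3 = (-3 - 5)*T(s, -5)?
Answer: 39601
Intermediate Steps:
s = -1/3 (s = (1/9)*(-3) = -1/3 ≈ -0.33333)
D = -203 (D = -3 + (-3 - 5)*(-5)**2 = -3 - 8*25 = -3 - 200 = -203)
m(b) = -201 (m(b) = 2 - 203 = -201)
(2 + m(-5))**2 = (2 - 201)**2 = (-199)**2 = 39601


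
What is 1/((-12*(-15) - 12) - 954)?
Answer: -1/786 ≈ -0.0012723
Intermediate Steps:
1/((-12*(-15) - 12) - 954) = 1/((180 - 12) - 954) = 1/(168 - 954) = 1/(-786) = -1/786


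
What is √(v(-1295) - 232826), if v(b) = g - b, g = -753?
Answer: 2*I*√58071 ≈ 481.96*I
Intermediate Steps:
v(b) = -753 - b
√(v(-1295) - 232826) = √((-753 - 1*(-1295)) - 232826) = √((-753 + 1295) - 232826) = √(542 - 232826) = √(-232284) = 2*I*√58071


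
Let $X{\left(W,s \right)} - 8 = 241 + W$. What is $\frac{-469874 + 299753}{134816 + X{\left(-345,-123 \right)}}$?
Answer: $- \frac{170121}{134720} \approx -1.2628$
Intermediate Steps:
$X{\left(W,s \right)} = 249 + W$ ($X{\left(W,s \right)} = 8 + \left(241 + W\right) = 249 + W$)
$\frac{-469874 + 299753}{134816 + X{\left(-345,-123 \right)}} = \frac{-469874 + 299753}{134816 + \left(249 - 345\right)} = - \frac{170121}{134816 - 96} = - \frac{170121}{134720}$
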